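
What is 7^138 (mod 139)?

1

7^1 ≡ 7 (mod 139)
7^2 ≡ 7^2 = 49 ≡ 49 (mod 139)
7^4 ≡ 49^2 = 2401 ≡ 38 (mod 139)
7^8 ≡ 38^2 = 1444 ≡ 54 (mod 139)
7^16 ≡ 54^2 = 2916 ≡ 136 (mod 139)
7^32 ≡ 136^2 = 18496 ≡ 9 (mod 139)
7^64 ≡ 9^2 = 81 ≡ 81 (mod 139)
7^128 ≡ 81^2 = 6561 ≡ 28 (mod 139)
138 = 128 + 8 + 2 in binary powers of 2.
So 7^138 ≡ 28 · 54 · 49 ≡ 1 (mod 139).
Since the result is 1, base 7 gives no evidence that 139 is composite.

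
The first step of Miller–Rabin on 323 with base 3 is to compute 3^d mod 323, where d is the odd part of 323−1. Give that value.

323 − 1 = 322 = 2^1 · 161, so d = 161.
3^1 ≡ 3 (mod 323)
3^2 ≡ 3^2 = 9 ≡ 9 (mod 323)
3^4 ≡ 9^2 = 81 ≡ 81 (mod 323)
3^8 ≡ 81^2 = 6561 ≡ 101 (mod 323)
3^16 ≡ 101^2 = 10201 ≡ 188 (mod 323)
3^32 ≡ 188^2 = 35344 ≡ 137 (mod 323)
3^64 ≡ 137^2 = 18769 ≡ 35 (mod 323)
3^128 ≡ 35^2 = 1225 ≡ 256 (mod 323)
161 = 128 + 32 + 1 in binary powers of 2.
So 3^161 ≡ 256 · 137 · 3 ≡ 241 (mod 323).
Squaring chain: 241; never reaches −1, so base 3 is a Miller–Rabin witness that 323 is composite.

241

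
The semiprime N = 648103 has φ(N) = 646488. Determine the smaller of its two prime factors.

φ(n) = (p−1)(q−1) = n − (p+q) + 1, so p + q = 648103 − 646488 + 1 = 1616.
p and q are the roots of t² − 1616t + 648103 = 0.
Discriminant: 1616² − 4·648103 = 2611456 − 2592412 = 19044; √19044 = 138.
q = (1616 − 138)/2 = 739, p = (1616 + 138)/2 = 877.
Check: 739 · 877 = 648103.

739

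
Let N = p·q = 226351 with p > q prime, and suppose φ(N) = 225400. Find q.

461

φ(n) = (p−1)(q−1) = n − (p+q) + 1, so p + q = 226351 − 225400 + 1 = 952.
p and q are the roots of t² − 952t + 226351 = 0.
Discriminant: 952² − 4·226351 = 906304 − 905404 = 900; √900 = 30.
q = (952 − 30)/2 = 461, p = (952 + 30)/2 = 491.
Check: 461 · 491 = 226351.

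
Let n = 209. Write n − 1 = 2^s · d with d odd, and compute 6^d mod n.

209 − 1 = 208 = 2^4 · 13, so d = 13.
6^1 ≡ 6 (mod 209)
6^2 ≡ 6^2 = 36 ≡ 36 (mod 209)
6^4 ≡ 36^2 = 1296 ≡ 42 (mod 209)
6^8 ≡ 42^2 = 1764 ≡ 92 (mod 209)
13 = 8 + 4 + 1 in binary powers of 2.
So 6^13 ≡ 92 · 42 · 6 ≡ 194 (mod 209).
Squaring chain: 194 → 16 → 47 → 119; never reaches −1, so base 6 is a Miller–Rabin witness that 209 is composite.

194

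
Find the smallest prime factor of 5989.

53

5989 is odd.
Digit sum 31, not divisible by 3.
Ends in 9: not divisible by 5.
7: 5989 = 7·855 + 4
11: 5989 = 11·544 + 5
13: 5989 = 13·460 + 9
17: 5989 = 17·352 + 5
19: 5989 = 19·315 + 4
23: 5989 = 23·260 + 9
29: 5989 = 29·206 + 15
31: 5989 = 31·193 + 6
37: 5989 = 37·161 + 32
41: 5989 = 41·146 + 3
43: 5989 = 43·139 + 12
47: 5989 = 47·127 + 20
53: 5989 = 53·113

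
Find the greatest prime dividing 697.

41

697 = 17 · 41
41 is prime.
So 697 = 17 · 41; the largest prime factor is 41.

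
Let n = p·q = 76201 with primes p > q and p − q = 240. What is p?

421

Since p = q + 240, we have 76201 = q(q + 240), so q² + 240q − 76201 = 0.
Discriminant: 240² + 4·76201 = 57600 + 304804 = 362404; √362404 = 602.
q = (−240 + 602)/2 = 181, and p = q + 240 = 421.
Check: 181 · 421 = 76201.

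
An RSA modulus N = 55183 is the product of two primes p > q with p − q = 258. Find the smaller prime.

139

Since p = q + 258, we have 55183 = q(q + 258), so q² + 258q − 55183 = 0.
Discriminant: 258² + 4·55183 = 66564 + 220732 = 287296; √287296 = 536.
q = (−258 + 536)/2 = 139, and p = q + 258 = 397.
Check: 139 · 397 = 55183.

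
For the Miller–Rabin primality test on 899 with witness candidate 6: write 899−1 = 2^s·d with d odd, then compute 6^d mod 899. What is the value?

615

899 − 1 = 898 = 2^1 · 449, so d = 449.
6^1 ≡ 6 (mod 899)
6^2 ≡ 6^2 = 36 ≡ 36 (mod 899)
6^4 ≡ 36^2 = 1296 ≡ 397 (mod 899)
6^8 ≡ 397^2 = 157609 ≡ 284 (mod 899)
6^16 ≡ 284^2 = 80656 ≡ 645 (mod 899)
6^32 ≡ 645^2 = 416025 ≡ 687 (mod 899)
6^64 ≡ 687^2 = 471969 ≡ 893 (mod 899)
6^128 ≡ 893^2 = 797449 ≡ 36 (mod 899)
6^256 ≡ 36^2 = 1296 ≡ 397 (mod 899)
449 = 256 + 128 + 64 + 1 in binary powers of 2.
So 6^449 ≡ 397 · 36 · 893 · 6 ≡ 615 (mod 899).
Squaring chain: 615; never reaches −1, so base 6 is a Miller–Rabin witness that 899 is composite.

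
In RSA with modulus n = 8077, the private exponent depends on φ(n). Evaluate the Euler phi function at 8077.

Factor: 8077 = 41 · 197.
φ(8077) = (41−1) · (197−1) = 40 · 196 = 7840.

7840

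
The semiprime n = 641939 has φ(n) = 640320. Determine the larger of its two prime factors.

929

φ(n) = (p−1)(q−1) = n − (p+q) + 1, so p + q = 641939 − 640320 + 1 = 1620.
p and q are the roots of t² − 1620t + 641939 = 0.
Discriminant: 1620² − 4·641939 = 2624400 − 2567756 = 56644; √56644 = 238.
q = (1620 − 238)/2 = 691, p = (1620 + 238)/2 = 929.
Check: 691 · 929 = 641939.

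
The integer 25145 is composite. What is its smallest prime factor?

5

25145 is odd.
Digit sum 17, not divisible by 3.
Ends in 5: divisible by 5.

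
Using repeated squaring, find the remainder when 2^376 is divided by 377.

94

2^1 ≡ 2 (mod 377)
2^2 ≡ 2^2 = 4 ≡ 4 (mod 377)
2^4 ≡ 4^2 = 16 ≡ 16 (mod 377)
2^8 ≡ 16^2 = 256 ≡ 256 (mod 377)
2^16 ≡ 256^2 = 65536 ≡ 315 (mod 377)
2^32 ≡ 315^2 = 99225 ≡ 74 (mod 377)
2^64 ≡ 74^2 = 5476 ≡ 198 (mod 377)
2^128 ≡ 198^2 = 39204 ≡ 373 (mod 377)
2^256 ≡ 373^2 = 139129 ≡ 16 (mod 377)
376 = 256 + 64 + 32 + 16 + 8 in binary powers of 2.
So 2^376 ≡ 16 · 198 · 74 · 315 · 256 ≡ 94 (mod 377).
Since 94 ≠ 1, base 2 is a Fermat witness: 377 is composite.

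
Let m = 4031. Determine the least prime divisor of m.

29

4031 is odd.
Digit sum 8, not divisible by 3.
Ends in 1: not divisible by 5.
7: 4031 = 7·575 + 6
11: 4031 = 11·366 + 5
13: 4031 = 13·310 + 1
17: 4031 = 17·237 + 2
19: 4031 = 19·212 + 3
23: 4031 = 23·175 + 6
29: 4031 = 29·139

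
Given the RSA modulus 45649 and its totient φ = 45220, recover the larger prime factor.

φ(n) = (p−1)(q−1) = n − (p+q) + 1, so p + q = 45649 − 45220 + 1 = 430.
p and q are the roots of t² − 430t + 45649 = 0.
Discriminant: 430² − 4·45649 = 184900 − 182596 = 2304; √2304 = 48.
q = (430 − 48)/2 = 191, p = (430 + 48)/2 = 239.
Check: 191 · 239 = 45649.

239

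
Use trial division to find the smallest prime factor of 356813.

17

356813 is odd.
Digit sum 26, not divisible by 3.
Ends in 3: not divisible by 5.
7: 356813 = 7·50973 + 2
11: 356813 = 11·32437 + 6
13: 356813 = 13·27447 + 2
17: 356813 = 17·20989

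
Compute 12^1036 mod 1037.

12^1 ≡ 12 (mod 1037)
12^2 ≡ 12^2 = 144 ≡ 144 (mod 1037)
12^4 ≡ 144^2 = 20736 ≡ 1033 (mod 1037)
12^8 ≡ 1033^2 = 1067089 ≡ 16 (mod 1037)
12^16 ≡ 16^2 = 256 ≡ 256 (mod 1037)
12^32 ≡ 256^2 = 65536 ≡ 205 (mod 1037)
12^64 ≡ 205^2 = 42025 ≡ 545 (mod 1037)
12^128 ≡ 545^2 = 297025 ≡ 443 (mod 1037)
12^256 ≡ 443^2 = 196249 ≡ 256 (mod 1037)
12^512 ≡ 256^2 = 65536 ≡ 205 (mod 1037)
12^1024 ≡ 205^2 = 42025 ≡ 545 (mod 1037)
1036 = 1024 + 8 + 4 in binary powers of 2.
So 12^1036 ≡ 545 · 16 · 1033 ≡ 378 (mod 1037).
Since 378 ≠ 1, base 12 is a Fermat witness: 1037 is composite.

378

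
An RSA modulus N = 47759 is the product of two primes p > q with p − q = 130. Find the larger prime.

Since p = q + 130, we have 47759 = q(q + 130), so q² + 130q − 47759 = 0.
Discriminant: 130² + 4·47759 = 16900 + 191036 = 207936; √207936 = 456.
q = (−130 + 456)/2 = 163, and p = q + 130 = 293.
Check: 163 · 293 = 47759.

293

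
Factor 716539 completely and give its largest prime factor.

97

716539 = 83 · 8633
8633 = 89 · 97
97 is prime.
So 716539 = 83 · 89 · 97; the largest prime factor is 97.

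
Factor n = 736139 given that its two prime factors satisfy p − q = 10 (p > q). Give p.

863

Since p = q + 10, we have 736139 = q(q + 10), so q² + 10q − 736139 = 0.
Discriminant: 10² + 4·736139 = 100 + 2944556 = 2944656; √2944656 = 1716.
q = (−10 + 1716)/2 = 853, and p = q + 10 = 863.
Check: 853 · 863 = 736139.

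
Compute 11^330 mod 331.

1

11^1 ≡ 11 (mod 331)
11^2 ≡ 11^2 = 121 ≡ 121 (mod 331)
11^4 ≡ 121^2 = 14641 ≡ 77 (mod 331)
11^8 ≡ 77^2 = 5929 ≡ 302 (mod 331)
11^16 ≡ 302^2 = 91204 ≡ 179 (mod 331)
11^32 ≡ 179^2 = 32041 ≡ 265 (mod 331)
11^64 ≡ 265^2 = 70225 ≡ 53 (mod 331)
11^128 ≡ 53^2 = 2809 ≡ 161 (mod 331)
11^256 ≡ 161^2 = 25921 ≡ 103 (mod 331)
330 = 256 + 64 + 8 + 2 in binary powers of 2.
So 11^330 ≡ 103 · 53 · 302 · 121 ≡ 1 (mod 331).
Since the result is 1, base 11 gives no evidence that 331 is composite.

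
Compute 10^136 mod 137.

1

10^1 ≡ 10 (mod 137)
10^2 ≡ 10^2 = 100 ≡ 100 (mod 137)
10^4 ≡ 100^2 = 10000 ≡ 136 (mod 137)
10^8 ≡ 136^2 = 18496 ≡ 1 (mod 137)
10^16 ≡ 1^2 = 1 ≡ 1 (mod 137)
10^32 ≡ 1^2 = 1 ≡ 1 (mod 137)
10^64 ≡ 1^2 = 1 ≡ 1 (mod 137)
10^128 ≡ 1^2 = 1 ≡ 1 (mod 137)
136 = 128 + 8 in binary powers of 2.
So 10^136 ≡ 1 · 1 ≡ 1 (mod 137).
Since the result is 1, base 10 gives no evidence that 137 is composite.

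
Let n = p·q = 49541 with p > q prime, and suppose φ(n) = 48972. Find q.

107

φ(n) = (p−1)(q−1) = n − (p+q) + 1, so p + q = 49541 − 48972 + 1 = 570.
p and q are the roots of t² − 570t + 49541 = 0.
Discriminant: 570² − 4·49541 = 324900 − 198164 = 126736; √126736 = 356.
q = (570 − 356)/2 = 107, p = (570 + 356)/2 = 463.
Check: 107 · 463 = 49541.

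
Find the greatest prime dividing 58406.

58406 = 2 · 29203
29203 = 19 · 1537
1537 = 29 · 53
53 is prime.
So 58406 = 2 · 19 · 29 · 53; the largest prime factor is 53.

53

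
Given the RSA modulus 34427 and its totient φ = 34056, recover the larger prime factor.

199

φ(n) = (p−1)(q−1) = n − (p+q) + 1, so p + q = 34427 − 34056 + 1 = 372.
p and q are the roots of t² − 372t + 34427 = 0.
Discriminant: 372² − 4·34427 = 138384 − 137708 = 676; √676 = 26.
q = (372 − 26)/2 = 173, p = (372 + 26)/2 = 199.
Check: 173 · 199 = 34427.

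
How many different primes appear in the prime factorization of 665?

665 = 5 · 133
133 = 7 · 19
665 = 5 · 7 · 19, which has 3 distinct prime factors.

3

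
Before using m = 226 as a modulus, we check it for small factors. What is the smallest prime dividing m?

226 is even: 2 divides it.

2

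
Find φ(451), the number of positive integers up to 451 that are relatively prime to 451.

Factor: 451 = 11 · 41.
φ(451) = (11−1) · (41−1) = 10 · 40 = 400.

400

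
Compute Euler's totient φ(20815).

15840

Factor: 20815 = 5 · 23 · 181.
φ(20815) = (5−1) · (23−1) · (181−1) = 4 · 22 · 180 = 15840.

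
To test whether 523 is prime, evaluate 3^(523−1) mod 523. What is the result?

3^1 ≡ 3 (mod 523)
3^2 ≡ 3^2 = 9 ≡ 9 (mod 523)
3^4 ≡ 9^2 = 81 ≡ 81 (mod 523)
3^8 ≡ 81^2 = 6561 ≡ 285 (mod 523)
3^16 ≡ 285^2 = 81225 ≡ 160 (mod 523)
3^32 ≡ 160^2 = 25600 ≡ 496 (mod 523)
3^64 ≡ 496^2 = 246016 ≡ 206 (mod 523)
3^128 ≡ 206^2 = 42436 ≡ 73 (mod 523)
3^256 ≡ 73^2 = 5329 ≡ 99 (mod 523)
3^512 ≡ 99^2 = 9801 ≡ 387 (mod 523)
522 = 512 + 8 + 2 in binary powers of 2.
So 3^522 ≡ 387 · 285 · 9 ≡ 1 (mod 523).
Since the result is 1, base 3 gives no evidence that 523 is composite.

1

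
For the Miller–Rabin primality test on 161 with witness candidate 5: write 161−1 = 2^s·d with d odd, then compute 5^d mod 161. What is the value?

66

161 − 1 = 160 = 2^5 · 5, so d = 5.
5^1 ≡ 5 (mod 161)
5^2 ≡ 5^2 = 25 ≡ 25 (mod 161)
5^4 ≡ 25^2 = 625 ≡ 142 (mod 161)
5 = 4 + 1 in binary powers of 2.
So 5^5 ≡ 142 · 5 ≡ 66 (mod 161).
Squaring chain: 66 → 9 → 81 → 121 → 151; never reaches −1, so base 5 is a Miller–Rabin witness that 161 is composite.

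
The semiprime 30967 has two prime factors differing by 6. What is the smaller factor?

Since p = q + 6, we have 30967 = q(q + 6), so q² + 6q − 30967 = 0.
Discriminant: 6² + 4·30967 = 36 + 123868 = 123904; √123904 = 352.
q = (−6 + 352)/2 = 173, and p = q + 6 = 179.
Check: 173 · 179 = 30967.

173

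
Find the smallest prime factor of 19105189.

83

19105189 is odd.
Digit sum 34, not divisible by 3.
Ends in 9: not divisible by 5.
7: 19105189 = 7·2729312 + 5
11: 19105189 = 11·1736835 + 4
13: 19105189 = 13·1469629 + 12
17: 19105189 = 17·1123834 + 11
19: 19105189 = 19·1005536 + 5
23: 19105189 = 23·830660 + 9
29: 19105189 = 29·658799 + 18
31: 19105189 = 31·616296 + 13
37: 19105189 = 37·516356 + 17
41: 19105189 = 41·465980 + 9
43: 19105189 = 43·444306 + 31
47: 19105189 = 47·406493 + 18
53: 19105189 = 53·360475 + 14
59: 19105189 = 59·323816 + 45
61: 19105189 = 61·313199 + 50
67: 19105189 = 67·285152 + 5
71: 19105189 = 71·269087 + 12
73: 19105189 = 73·261714 + 67
79: 19105189 = 79·241837 + 66
83: 19105189 = 83·230183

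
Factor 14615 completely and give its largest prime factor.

14615 = 5 · 2923
2923 = 37 · 79
79 is prime.
So 14615 = 5 · 37 · 79; the largest prime factor is 79.

79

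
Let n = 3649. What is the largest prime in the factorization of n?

89

3649 = 41 · 89
89 is prime.
So 3649 = 41 · 89; the largest prime factor is 89.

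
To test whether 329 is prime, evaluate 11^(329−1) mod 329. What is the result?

11^1 ≡ 11 (mod 329)
11^2 ≡ 11^2 = 121 ≡ 121 (mod 329)
11^4 ≡ 121^2 = 14641 ≡ 165 (mod 329)
11^8 ≡ 165^2 = 27225 ≡ 247 (mod 329)
11^16 ≡ 247^2 = 61009 ≡ 144 (mod 329)
11^32 ≡ 144^2 = 20736 ≡ 9 (mod 329)
11^64 ≡ 9^2 = 81 ≡ 81 (mod 329)
11^128 ≡ 81^2 = 6561 ≡ 310 (mod 329)
11^256 ≡ 310^2 = 96100 ≡ 32 (mod 329)
328 = 256 + 64 + 8 in binary powers of 2.
So 11^328 ≡ 32 · 81 · 247 ≡ 319 (mod 329).
Since 319 ≠ 1, base 11 is a Fermat witness: 329 is composite.

319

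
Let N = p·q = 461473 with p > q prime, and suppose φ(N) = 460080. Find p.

φ(n) = (p−1)(q−1) = n − (p+q) + 1, so p + q = 461473 − 460080 + 1 = 1394.
p and q are the roots of t² − 1394t + 461473 = 0.
Discriminant: 1394² − 4·461473 = 1943236 − 1845892 = 97344; √97344 = 312.
q = (1394 − 312)/2 = 541, p = (1394 + 312)/2 = 853.
Check: 541 · 853 = 461473.

853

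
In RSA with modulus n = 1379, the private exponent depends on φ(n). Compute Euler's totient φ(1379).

1176

Factor: 1379 = 7 · 197.
φ(1379) = (7−1) · (197−1) = 6 · 196 = 1176.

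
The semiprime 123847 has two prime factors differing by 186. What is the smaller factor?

271

Since p = q + 186, we have 123847 = q(q + 186), so q² + 186q − 123847 = 0.
Discriminant: 186² + 4·123847 = 34596 + 495388 = 529984; √529984 = 728.
q = (−186 + 728)/2 = 271, and p = q + 186 = 457.
Check: 271 · 457 = 123847.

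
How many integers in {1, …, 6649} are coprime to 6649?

Factor: 6649 = 61 · 109.
φ(6649) = (61−1) · (109−1) = 60 · 108 = 6480.

6480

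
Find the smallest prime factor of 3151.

23

3151 is odd.
Digit sum 10, not divisible by 3.
Ends in 1: not divisible by 5.
7: 3151 = 7·450 + 1
11: 3151 = 11·286 + 5
13: 3151 = 13·242 + 5
17: 3151 = 17·185 + 6
19: 3151 = 19·165 + 16
23: 3151 = 23·137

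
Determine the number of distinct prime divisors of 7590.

5

7590 = 2 · 3795
3795 = 3 · 1265
1265 = 5 · 253
253 = 11 · 23
7590 = 2 · 3 · 5 · 11 · 23, which has 5 distinct prime factors.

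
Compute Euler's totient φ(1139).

1056

Factor: 1139 = 17 · 67.
φ(1139) = (17−1) · (67−1) = 16 · 66 = 1056.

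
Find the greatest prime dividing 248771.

248771 = 47 · 5293
5293 = 67 · 79
79 is prime.
So 248771 = 47 · 67 · 79; the largest prime factor is 79.

79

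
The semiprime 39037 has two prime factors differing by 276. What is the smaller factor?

Since p = q + 276, we have 39037 = q(q + 276), so q² + 276q − 39037 = 0.
Discriminant: 276² + 4·39037 = 76176 + 156148 = 232324; √232324 = 482.
q = (−276 + 482)/2 = 103, and p = q + 276 = 379.
Check: 103 · 379 = 39037.

103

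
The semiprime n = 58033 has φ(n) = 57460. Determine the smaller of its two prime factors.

φ(n) = (p−1)(q−1) = n − (p+q) + 1, so p + q = 58033 − 57460 + 1 = 574.
p and q are the roots of t² − 574t + 58033 = 0.
Discriminant: 574² − 4·58033 = 329476 − 232132 = 97344; √97344 = 312.
q = (574 − 312)/2 = 131, p = (574 + 312)/2 = 443.
Check: 131 · 443 = 58033.

131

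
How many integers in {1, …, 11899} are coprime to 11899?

11664

Factor: 11899 = 73 · 163.
φ(11899) = (73−1) · (163−1) = 72 · 162 = 11664.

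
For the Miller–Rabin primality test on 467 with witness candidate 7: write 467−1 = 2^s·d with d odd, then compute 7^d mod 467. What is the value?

467 − 1 = 466 = 2^1 · 233, so d = 233.
7^1 ≡ 7 (mod 467)
7^2 ≡ 7^2 = 49 ≡ 49 (mod 467)
7^4 ≡ 49^2 = 2401 ≡ 66 (mod 467)
7^8 ≡ 66^2 = 4356 ≡ 153 (mod 467)
7^16 ≡ 153^2 = 23409 ≡ 59 (mod 467)
7^32 ≡ 59^2 = 3481 ≡ 212 (mod 467)
7^64 ≡ 212^2 = 44944 ≡ 112 (mod 467)
7^128 ≡ 112^2 = 12544 ≡ 402 (mod 467)
233 = 128 + 64 + 32 + 8 + 1 in binary powers of 2.
So 7^233 ≡ 402 · 112 · 212 · 153 · 7 ≡ 1 (mod 467).
Since 7^d ≡ 1 (mod 467), base 7 does not prove 467 composite.

1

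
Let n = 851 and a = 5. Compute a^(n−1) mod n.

5^1 ≡ 5 (mod 851)
5^2 ≡ 5^2 = 25 ≡ 25 (mod 851)
5^4 ≡ 25^2 = 625 ≡ 625 (mod 851)
5^8 ≡ 625^2 = 390625 ≡ 16 (mod 851)
5^16 ≡ 16^2 = 256 ≡ 256 (mod 851)
5^32 ≡ 256^2 = 65536 ≡ 9 (mod 851)
5^64 ≡ 9^2 = 81 ≡ 81 (mod 851)
5^128 ≡ 81^2 = 6561 ≡ 604 (mod 851)
5^256 ≡ 604^2 = 364816 ≡ 588 (mod 851)
5^512 ≡ 588^2 = 345744 ≡ 238 (mod 851)
850 = 512 + 256 + 64 + 16 + 2 in binary powers of 2.
So 5^850 ≡ 238 · 588 · 81 · 256 · 25 ≡ 818 (mod 851).
Since 818 ≠ 1, base 5 is a Fermat witness: 851 is composite.

818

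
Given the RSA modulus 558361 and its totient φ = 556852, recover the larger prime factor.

φ(n) = (p−1)(q−1) = n − (p+q) + 1, so p + q = 558361 − 556852 + 1 = 1510.
p and q are the roots of t² − 1510t + 558361 = 0.
Discriminant: 1510² − 4·558361 = 2280100 − 2233444 = 46656; √46656 = 216.
q = (1510 − 216)/2 = 647, p = (1510 + 216)/2 = 863.
Check: 647 · 863 = 558361.

863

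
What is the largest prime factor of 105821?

105821 = 29 · 3649
3649 = 41 · 89
89 is prime.
So 105821 = 29 · 41 · 89; the largest prime factor is 89.

89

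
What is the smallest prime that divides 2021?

2021 is odd.
Digit sum 5, not divisible by 3.
Ends in 1: not divisible by 5.
7: 2021 = 7·288 + 5
11: 2021 = 11·183 + 8
13: 2021 = 13·155 + 6
17: 2021 = 17·118 + 15
19: 2021 = 19·106 + 7
23: 2021 = 23·87 + 20
29: 2021 = 29·69 + 20
31: 2021 = 31·65 + 6
37: 2021 = 37·54 + 23
41: 2021 = 41·49 + 12
43: 2021 = 43·47

43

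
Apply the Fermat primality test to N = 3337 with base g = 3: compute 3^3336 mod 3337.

3^1 ≡ 3 (mod 3337)
3^2 ≡ 3^2 = 9 ≡ 9 (mod 3337)
3^4 ≡ 9^2 = 81 ≡ 81 (mod 3337)
3^8 ≡ 81^2 = 6561 ≡ 3224 (mod 3337)
3^16 ≡ 3224^2 = 10394176 ≡ 2758 (mod 3337)
3^32 ≡ 2758^2 = 7606564 ≡ 1541 (mod 3337)
3^64 ≡ 1541^2 = 2374681 ≡ 2074 (mod 3337)
3^128 ≡ 2074^2 = 4301476 ≡ 83 (mod 3337)
3^256 ≡ 83^2 = 6889 ≡ 215 (mod 3337)
3^512 ≡ 215^2 = 46225 ≡ 2844 (mod 3337)
3^1024 ≡ 2844^2 = 8088336 ≡ 2785 (mod 3337)
3^2048 ≡ 2785^2 = 7756225 ≡ 1037 (mod 3337)
3336 = 2048 + 1024 + 256 + 8 in binary powers of 2.
So 3^3336 ≡ 1037 · 2785 · 215 · 3224 ≡ 144 (mod 3337).
Since 144 ≠ 1, base 3 is a Fermat witness: 3337 is composite.

144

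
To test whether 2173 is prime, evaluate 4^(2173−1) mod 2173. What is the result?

1533

4^1 ≡ 4 (mod 2173)
4^2 ≡ 4^2 = 16 ≡ 16 (mod 2173)
4^4 ≡ 16^2 = 256 ≡ 256 (mod 2173)
4^8 ≡ 256^2 = 65536 ≡ 346 (mod 2173)
4^16 ≡ 346^2 = 119716 ≡ 201 (mod 2173)
4^32 ≡ 201^2 = 40401 ≡ 1287 (mod 2173)
4^64 ≡ 1287^2 = 1656369 ≡ 543 (mod 2173)
4^128 ≡ 543^2 = 294849 ≡ 1494 (mod 2173)
4^256 ≡ 1494^2 = 2232036 ≡ 365 (mod 2173)
4^512 ≡ 365^2 = 133225 ≡ 672 (mod 2173)
4^1024 ≡ 672^2 = 451584 ≡ 1773 (mod 2173)
4^2048 ≡ 1773^2 = 3143529 ≡ 1371 (mod 2173)
2172 = 2048 + 64 + 32 + 16 + 8 + 4 in binary powers of 2.
So 4^2172 ≡ 1371 · 543 · 1287 · 201 · 346 · 256 ≡ 1533 (mod 2173).
Since 1533 ≠ 1, base 4 is a Fermat witness: 2173 is composite.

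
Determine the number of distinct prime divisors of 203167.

3

203167 = 17^2 · 703
703 = 19 · 37
203167 = 17^2 · 19 · 37, which has 3 distinct prime factors.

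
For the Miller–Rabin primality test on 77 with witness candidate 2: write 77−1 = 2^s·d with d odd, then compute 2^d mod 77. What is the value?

72

77 − 1 = 76 = 2^2 · 19, so d = 19.
2^1 ≡ 2 (mod 77)
2^2 ≡ 2^2 = 4 ≡ 4 (mod 77)
2^4 ≡ 4^2 = 16 ≡ 16 (mod 77)
2^8 ≡ 16^2 = 256 ≡ 25 (mod 77)
2^16 ≡ 25^2 = 625 ≡ 9 (mod 77)
19 = 16 + 2 + 1 in binary powers of 2.
So 2^19 ≡ 9 · 4 · 2 ≡ 72 (mod 77).
Squaring chain: 72 → 25; never reaches −1, so base 2 is a Miller–Rabin witness that 77 is composite.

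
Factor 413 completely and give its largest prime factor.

413 = 7 · 59
59 is prime.
So 413 = 7 · 59; the largest prime factor is 59.

59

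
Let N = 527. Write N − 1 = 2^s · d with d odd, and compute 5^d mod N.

527 − 1 = 526 = 2^1 · 263, so d = 263.
5^1 ≡ 5 (mod 527)
5^2 ≡ 5^2 = 25 ≡ 25 (mod 527)
5^4 ≡ 25^2 = 625 ≡ 98 (mod 527)
5^8 ≡ 98^2 = 9604 ≡ 118 (mod 527)
5^16 ≡ 118^2 = 13924 ≡ 222 (mod 527)
5^32 ≡ 222^2 = 49284 ≡ 273 (mod 527)
5^64 ≡ 273^2 = 74529 ≡ 222 (mod 527)
5^128 ≡ 222^2 = 49284 ≡ 273 (mod 527)
5^256 ≡ 273^2 = 74529 ≡ 222 (mod 527)
263 = 256 + 4 + 2 + 1 in binary powers of 2.
So 5^263 ≡ 222 · 98 · 25 · 5 ≡ 180 (mod 527).
Squaring chain: 180; never reaches −1, so base 5 is a Miller–Rabin witness that 527 is composite.

180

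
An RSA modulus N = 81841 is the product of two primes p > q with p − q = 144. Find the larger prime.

Since p = q + 144, we have 81841 = q(q + 144), so q² + 144q − 81841 = 0.
Discriminant: 144² + 4·81841 = 20736 + 327364 = 348100; √348100 = 590.
q = (−144 + 590)/2 = 223, and p = q + 144 = 367.
Check: 223 · 367 = 81841.

367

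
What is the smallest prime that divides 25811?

25811 is odd.
Digit sum 17, not divisible by 3.
Ends in 1: not divisible by 5.
7: 25811 = 7·3687 + 2
11: 25811 = 11·2346 + 5
13: 25811 = 13·1985 + 6
17: 25811 = 17·1518 + 5
19: 25811 = 19·1358 + 9
23: 25811 = 23·1122 + 5
29: 25811 = 29·890 + 1
31: 25811 = 31·832 + 19
37: 25811 = 37·697 + 22
41: 25811 = 41·629 + 22
43: 25811 = 43·600 + 11
47: 25811 = 47·549 + 8
53: 25811 = 53·487

53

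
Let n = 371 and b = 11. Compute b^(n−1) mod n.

11^1 ≡ 11 (mod 371)
11^2 ≡ 11^2 = 121 ≡ 121 (mod 371)
11^4 ≡ 121^2 = 14641 ≡ 172 (mod 371)
11^8 ≡ 172^2 = 29584 ≡ 275 (mod 371)
11^16 ≡ 275^2 = 75625 ≡ 312 (mod 371)
11^32 ≡ 312^2 = 97344 ≡ 142 (mod 371)
11^64 ≡ 142^2 = 20164 ≡ 130 (mod 371)
11^128 ≡ 130^2 = 16900 ≡ 205 (mod 371)
11^256 ≡ 205^2 = 42025 ≡ 102 (mod 371)
370 = 256 + 64 + 32 + 16 + 2 in binary powers of 2.
So 11^370 ≡ 102 · 130 · 142 · 312 · 121 ≡ 354 (mod 371).
Since 354 ≠ 1, base 11 is a Fermat witness: 371 is composite.

354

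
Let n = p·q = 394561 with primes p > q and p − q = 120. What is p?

691

Since p = q + 120, we have 394561 = q(q + 120), so q² + 120q − 394561 = 0.
Discriminant: 120² + 4·394561 = 14400 + 1578244 = 1592644; √1592644 = 1262.
q = (−120 + 1262)/2 = 571, and p = q + 120 = 691.
Check: 571 · 691 = 394561.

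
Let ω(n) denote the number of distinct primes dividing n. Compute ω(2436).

4

2436 = 2^2 · 609
609 = 3 · 203
203 = 7 · 29
2436 = 2^2 · 3 · 7 · 29, which has 4 distinct prime factors.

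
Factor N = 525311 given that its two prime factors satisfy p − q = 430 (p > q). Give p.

Since p = q + 430, we have 525311 = q(q + 430), so q² + 430q − 525311 = 0.
Discriminant: 430² + 4·525311 = 184900 + 2101244 = 2286144; √2286144 = 1512.
q = (−430 + 1512)/2 = 541, and p = q + 430 = 971.
Check: 541 · 971 = 525311.

971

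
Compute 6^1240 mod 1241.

6^1 ≡ 6 (mod 1241)
6^2 ≡ 6^2 = 36 ≡ 36 (mod 1241)
6^4 ≡ 36^2 = 1296 ≡ 55 (mod 1241)
6^8 ≡ 55^2 = 3025 ≡ 543 (mod 1241)
6^16 ≡ 543^2 = 294849 ≡ 732 (mod 1241)
6^32 ≡ 732^2 = 535824 ≡ 953 (mod 1241)
6^64 ≡ 953^2 = 908209 ≡ 1038 (mod 1241)
6^128 ≡ 1038^2 = 1077444 ≡ 256 (mod 1241)
6^256 ≡ 256^2 = 65536 ≡ 1004 (mod 1241)
6^512 ≡ 1004^2 = 1008016 ≡ 324 (mod 1241)
6^1024 ≡ 324^2 = 104976 ≡ 732 (mod 1241)
1240 = 1024 + 128 + 64 + 16 + 8 in binary powers of 2.
So 6^1240 ≡ 732 · 256 · 1038 · 732 · 543 ≡ 951 (mod 1241).
Since 951 ≠ 1, base 6 is a Fermat witness: 1241 is composite.

951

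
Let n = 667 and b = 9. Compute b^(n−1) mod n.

49

9^1 ≡ 9 (mod 667)
9^2 ≡ 9^2 = 81 ≡ 81 (mod 667)
9^4 ≡ 81^2 = 6561 ≡ 558 (mod 667)
9^8 ≡ 558^2 = 311364 ≡ 542 (mod 667)
9^16 ≡ 542^2 = 293764 ≡ 284 (mod 667)
9^32 ≡ 284^2 = 80656 ≡ 616 (mod 667)
9^64 ≡ 616^2 = 379456 ≡ 600 (mod 667)
9^128 ≡ 600^2 = 360000 ≡ 487 (mod 667)
9^256 ≡ 487^2 = 237169 ≡ 384 (mod 667)
9^512 ≡ 384^2 = 147456 ≡ 49 (mod 667)
666 = 512 + 128 + 16 + 8 + 2 in binary powers of 2.
So 9^666 ≡ 49 · 487 · 284 · 542 · 81 ≡ 49 (mod 667).
Since 49 ≠ 1, base 9 is a Fermat witness: 667 is composite.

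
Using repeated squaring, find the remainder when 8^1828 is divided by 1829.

1349

8^1 ≡ 8 (mod 1829)
8^2 ≡ 8^2 = 64 ≡ 64 (mod 1829)
8^4 ≡ 64^2 = 4096 ≡ 438 (mod 1829)
8^8 ≡ 438^2 = 191844 ≡ 1628 (mod 1829)
8^16 ≡ 1628^2 = 2650384 ≡ 163 (mod 1829)
8^32 ≡ 163^2 = 26569 ≡ 963 (mod 1829)
8^64 ≡ 963^2 = 927369 ≡ 66 (mod 1829)
8^128 ≡ 66^2 = 4356 ≡ 698 (mod 1829)
8^256 ≡ 698^2 = 487204 ≡ 690 (mod 1829)
8^512 ≡ 690^2 = 476100 ≡ 560 (mod 1829)
8^1024 ≡ 560^2 = 313600 ≡ 841 (mod 1829)
1828 = 1024 + 512 + 256 + 32 + 4 in binary powers of 2.
So 8^1828 ≡ 841 · 560 · 690 · 963 · 438 ≡ 1349 (mod 1829).
Since 1349 ≠ 1, base 8 is a Fermat witness: 1829 is composite.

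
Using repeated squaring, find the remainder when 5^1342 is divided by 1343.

5^1 ≡ 5 (mod 1343)
5^2 ≡ 5^2 = 25 ≡ 25 (mod 1343)
5^4 ≡ 25^2 = 625 ≡ 625 (mod 1343)
5^8 ≡ 625^2 = 390625 ≡ 1155 (mod 1343)
5^16 ≡ 1155^2 = 1334025 ≡ 426 (mod 1343)
5^32 ≡ 426^2 = 181476 ≡ 171 (mod 1343)
5^64 ≡ 171^2 = 29241 ≡ 1038 (mod 1343)
5^128 ≡ 1038^2 = 1077444 ≡ 358 (mod 1343)
5^256 ≡ 358^2 = 128164 ≡ 579 (mod 1343)
5^512 ≡ 579^2 = 335241 ≡ 834 (mod 1343)
5^1024 ≡ 834^2 = 695556 ≡ 1225 (mod 1343)
1342 = 1024 + 256 + 32 + 16 + 8 + 4 + 2 in binary powers of 2.
So 5^1342 ≡ 1225 · 579 · 171 · 426 · 1155 · 625 · 25 ≡ 1137 (mod 1343).
Since 1137 ≠ 1, base 5 is a Fermat witness: 1343 is composite.

1137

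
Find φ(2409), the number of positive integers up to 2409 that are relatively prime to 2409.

Factor: 2409 = 3 · 11 · 73.
φ(2409) = (3−1) · (11−1) · (73−1) = 2 · 10 · 72 = 1440.

1440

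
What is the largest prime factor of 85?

85 = 5 · 17
17 is prime.
So 85 = 5 · 17; the largest prime factor is 17.

17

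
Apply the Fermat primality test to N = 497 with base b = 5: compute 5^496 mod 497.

5^1 ≡ 5 (mod 497)
5^2 ≡ 5^2 = 25 ≡ 25 (mod 497)
5^4 ≡ 25^2 = 625 ≡ 128 (mod 497)
5^8 ≡ 128^2 = 16384 ≡ 480 (mod 497)
5^16 ≡ 480^2 = 230400 ≡ 289 (mod 497)
5^32 ≡ 289^2 = 83521 ≡ 25 (mod 497)
5^64 ≡ 25^2 = 625 ≡ 128 (mod 497)
5^128 ≡ 128^2 = 16384 ≡ 480 (mod 497)
5^256 ≡ 480^2 = 230400 ≡ 289 (mod 497)
496 = 256 + 128 + 64 + 32 + 16 in binary powers of 2.
So 5^496 ≡ 289 · 480 · 128 · 25 · 289 ≡ 289 (mod 497).
Since 289 ≠ 1, base 5 is a Fermat witness: 497 is composite.

289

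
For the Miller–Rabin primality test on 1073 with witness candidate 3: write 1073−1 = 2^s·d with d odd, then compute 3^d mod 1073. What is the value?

363

1073 − 1 = 1072 = 2^4 · 67, so d = 67.
3^1 ≡ 3 (mod 1073)
3^2 ≡ 3^2 = 9 ≡ 9 (mod 1073)
3^4 ≡ 9^2 = 81 ≡ 81 (mod 1073)
3^8 ≡ 81^2 = 6561 ≡ 123 (mod 1073)
3^16 ≡ 123^2 = 15129 ≡ 107 (mod 1073)
3^32 ≡ 107^2 = 11449 ≡ 719 (mod 1073)
3^64 ≡ 719^2 = 516961 ≡ 848 (mod 1073)
67 = 64 + 2 + 1 in binary powers of 2.
So 3^67 ≡ 848 · 9 · 3 ≡ 363 (mod 1073).
Squaring chain: 363 → 863 → 107 → 719; never reaches −1, so base 3 is a Miller–Rabin witness that 1073 is composite.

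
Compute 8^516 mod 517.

410

8^1 ≡ 8 (mod 517)
8^2 ≡ 8^2 = 64 ≡ 64 (mod 517)
8^4 ≡ 64^2 = 4096 ≡ 477 (mod 517)
8^8 ≡ 477^2 = 227529 ≡ 49 (mod 517)
8^16 ≡ 49^2 = 2401 ≡ 333 (mod 517)
8^32 ≡ 333^2 = 110889 ≡ 251 (mod 517)
8^64 ≡ 251^2 = 63001 ≡ 444 (mod 517)
8^128 ≡ 444^2 = 197136 ≡ 159 (mod 517)
8^256 ≡ 159^2 = 25281 ≡ 465 (mod 517)
8^512 ≡ 465^2 = 216225 ≡ 119 (mod 517)
516 = 512 + 4 in binary powers of 2.
So 8^516 ≡ 119 · 477 ≡ 410 (mod 517).
Since 410 ≠ 1, base 8 is a Fermat witness: 517 is composite.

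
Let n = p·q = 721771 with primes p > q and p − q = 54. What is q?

823

Since p = q + 54, we have 721771 = q(q + 54), so q² + 54q − 721771 = 0.
Discriminant: 54² + 4·721771 = 2916 + 2887084 = 2890000; √2890000 = 1700.
q = (−54 + 1700)/2 = 823, and p = q + 54 = 877.
Check: 823 · 877 = 721771.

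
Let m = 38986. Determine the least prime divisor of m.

38986 is even: 2 divides it.

2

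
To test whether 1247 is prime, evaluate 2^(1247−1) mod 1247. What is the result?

173

2^1 ≡ 2 (mod 1247)
2^2 ≡ 2^2 = 4 ≡ 4 (mod 1247)
2^4 ≡ 4^2 = 16 ≡ 16 (mod 1247)
2^8 ≡ 16^2 = 256 ≡ 256 (mod 1247)
2^16 ≡ 256^2 = 65536 ≡ 692 (mod 1247)
2^32 ≡ 692^2 = 478864 ≡ 16 (mod 1247)
2^64 ≡ 16^2 = 256 ≡ 256 (mod 1247)
2^128 ≡ 256^2 = 65536 ≡ 692 (mod 1247)
2^256 ≡ 692^2 = 478864 ≡ 16 (mod 1247)
2^512 ≡ 16^2 = 256 ≡ 256 (mod 1247)
2^1024 ≡ 256^2 = 65536 ≡ 692 (mod 1247)
1246 = 1024 + 128 + 64 + 16 + 8 + 4 + 2 in binary powers of 2.
So 2^1246 ≡ 692 · 692 · 256 · 692 · 256 · 16 · 4 ≡ 173 (mod 1247).
Since 173 ≠ 1, base 2 is a Fermat witness: 1247 is composite.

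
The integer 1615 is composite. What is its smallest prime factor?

1615 is odd.
Digit sum 13, not divisible by 3.
Ends in 5: divisible by 5.

5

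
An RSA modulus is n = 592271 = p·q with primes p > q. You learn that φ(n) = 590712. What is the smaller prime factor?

φ(n) = (p−1)(q−1) = n − (p+q) + 1, so p + q = 592271 − 590712 + 1 = 1560.
p and q are the roots of t² − 1560t + 592271 = 0.
Discriminant: 1560² − 4·592271 = 2433600 − 2369084 = 64516; √64516 = 254.
q = (1560 − 254)/2 = 653, p = (1560 + 254)/2 = 907.
Check: 653 · 907 = 592271.

653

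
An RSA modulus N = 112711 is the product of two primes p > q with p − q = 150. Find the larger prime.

419

Since p = q + 150, we have 112711 = q(q + 150), so q² + 150q − 112711 = 0.
Discriminant: 150² + 4·112711 = 22500 + 450844 = 473344; √473344 = 688.
q = (−150 + 688)/2 = 269, and p = q + 150 = 419.
Check: 269 · 419 = 112711.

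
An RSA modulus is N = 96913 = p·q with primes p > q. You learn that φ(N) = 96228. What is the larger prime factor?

φ(n) = (p−1)(q−1) = n − (p+q) + 1, so p + q = 96913 − 96228 + 1 = 686.
p and q are the roots of t² − 686t + 96913 = 0.
Discriminant: 686² − 4·96913 = 470596 − 387652 = 82944; √82944 = 288.
q = (686 − 288)/2 = 199, p = (686 + 288)/2 = 487.
Check: 199 · 487 = 96913.

487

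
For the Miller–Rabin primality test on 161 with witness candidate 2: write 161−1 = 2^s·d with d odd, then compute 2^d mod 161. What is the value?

32

161 − 1 = 160 = 2^5 · 5, so d = 5.
2^1 ≡ 2 (mod 161)
2^2 ≡ 2^2 = 4 ≡ 4 (mod 161)
2^4 ≡ 4^2 = 16 ≡ 16 (mod 161)
5 = 4 + 1 in binary powers of 2.
So 2^5 ≡ 16 · 2 ≡ 32 (mod 161).
Squaring chain: 32 → 58 → 144 → 128 → 123; never reaches −1, so base 2 is a Miller–Rabin witness that 161 is composite.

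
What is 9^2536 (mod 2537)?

271

9^1 ≡ 9 (mod 2537)
9^2 ≡ 9^2 = 81 ≡ 81 (mod 2537)
9^4 ≡ 81^2 = 6561 ≡ 1487 (mod 2537)
9^8 ≡ 1487^2 = 2211169 ≡ 1442 (mod 2537)
9^16 ≡ 1442^2 = 2079364 ≡ 1561 (mod 2537)
9^32 ≡ 1561^2 = 2436721 ≡ 1201 (mod 2537)
9^64 ≡ 1201^2 = 1442401 ≡ 1385 (mod 2537)
9^128 ≡ 1385^2 = 1918225 ≡ 253 (mod 2537)
9^256 ≡ 253^2 = 64009 ≡ 584 (mod 2537)
9^512 ≡ 584^2 = 341056 ≡ 1098 (mod 2537)
9^1024 ≡ 1098^2 = 1205604 ≡ 529 (mod 2537)
9^2048 ≡ 529^2 = 279841 ≡ 771 (mod 2537)
2536 = 2048 + 256 + 128 + 64 + 32 + 8 in binary powers of 2.
So 9^2536 ≡ 771 · 584 · 253 · 1385 · 1201 · 1442 ≡ 271 (mod 2537).
Since 271 ≠ 1, base 9 is a Fermat witness: 2537 is composite.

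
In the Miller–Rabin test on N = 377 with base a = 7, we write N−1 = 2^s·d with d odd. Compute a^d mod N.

132

377 − 1 = 376 = 2^3 · 47, so d = 47.
7^1 ≡ 7 (mod 377)
7^2 ≡ 7^2 = 49 ≡ 49 (mod 377)
7^4 ≡ 49^2 = 2401 ≡ 139 (mod 377)
7^8 ≡ 139^2 = 19321 ≡ 94 (mod 377)
7^16 ≡ 94^2 = 8836 ≡ 165 (mod 377)
7^32 ≡ 165^2 = 27225 ≡ 81 (mod 377)
47 = 32 + 8 + 4 + 2 + 1 in binary powers of 2.
So 7^47 ≡ 81 · 94 · 139 · 49 · 7 ≡ 132 (mod 377).
Squaring chain: 132 → 82 → 315; never reaches −1, so base 7 is a Miller–Rabin witness that 377 is composite.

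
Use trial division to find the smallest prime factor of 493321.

37

493321 is odd.
Digit sum 22, not divisible by 3.
Ends in 1: not divisible by 5.
7: 493321 = 7·70474 + 3
11: 493321 = 11·44847 + 4
13: 493321 = 13·37947 + 10
17: 493321 = 17·29018 + 15
19: 493321 = 19·25964 + 5
23: 493321 = 23·21448 + 17
29: 493321 = 29·17011 + 2
31: 493321 = 31·15913 + 18
37: 493321 = 37·13333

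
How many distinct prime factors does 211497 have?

211497 = 3 · 70499
70499 = 11 · 6409
6409 = 13 · 493
493 = 17 · 29
211497 = 3 · 11 · 13 · 17 · 29, which has 5 distinct prime factors.

5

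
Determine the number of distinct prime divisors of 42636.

5

42636 = 2^2 · 10659
10659 = 3 · 3553
3553 = 11 · 323
323 = 17 · 19
42636 = 2^2 · 3 · 11 · 17 · 19, which has 5 distinct prime factors.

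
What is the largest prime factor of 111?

111 = 3 · 37
37 is prime.
So 111 = 3 · 37; the largest prime factor is 37.

37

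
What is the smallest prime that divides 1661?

1661 is odd.
Digit sum 14, not divisible by 3.
Ends in 1: not divisible by 5.
7: 1661 = 7·237 + 2
11: 1661 = 11·151

11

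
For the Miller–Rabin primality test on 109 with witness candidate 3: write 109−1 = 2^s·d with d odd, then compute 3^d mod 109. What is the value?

109 − 1 = 108 = 2^2 · 27, so d = 27.
3^1 ≡ 3 (mod 109)
3^2 ≡ 3^2 = 9 ≡ 9 (mod 109)
3^4 ≡ 9^2 = 81 ≡ 81 (mod 109)
3^8 ≡ 81^2 = 6561 ≡ 21 (mod 109)
3^16 ≡ 21^2 = 441 ≡ 5 (mod 109)
27 = 16 + 8 + 2 + 1 in binary powers of 2.
So 3^27 ≡ 5 · 21 · 9 · 3 ≡ 1 (mod 109).
Since 3^d ≡ 1 (mod 109), base 3 does not prove 109 composite.

1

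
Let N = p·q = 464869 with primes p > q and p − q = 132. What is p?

751

Since p = q + 132, we have 464869 = q(q + 132), so q² + 132q − 464869 = 0.
Discriminant: 132² + 4·464869 = 17424 + 1859476 = 1876900; √1876900 = 1370.
q = (−132 + 1370)/2 = 619, and p = q + 132 = 751.
Check: 619 · 751 = 464869.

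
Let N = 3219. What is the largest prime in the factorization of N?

37

3219 = 3 · 1073
1073 = 29 · 37
37 is prime.
So 3219 = 3 · 29 · 37; the largest prime factor is 37.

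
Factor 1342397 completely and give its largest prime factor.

73

1342397 = 7 · 191771
191771 = 37 · 5183
5183 = 71 · 73
73 is prime.
So 1342397 = 7 · 37 · 71 · 73; the largest prime factor is 73.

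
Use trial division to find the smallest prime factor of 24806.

2

24806 is even: 2 divides it.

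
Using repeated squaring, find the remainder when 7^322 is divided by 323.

7^1 ≡ 7 (mod 323)
7^2 ≡ 7^2 = 49 ≡ 49 (mod 323)
7^4 ≡ 49^2 = 2401 ≡ 140 (mod 323)
7^8 ≡ 140^2 = 19600 ≡ 220 (mod 323)
7^16 ≡ 220^2 = 48400 ≡ 273 (mod 323)
7^32 ≡ 273^2 = 74529 ≡ 239 (mod 323)
7^64 ≡ 239^2 = 57121 ≡ 273 (mod 323)
7^128 ≡ 273^2 = 74529 ≡ 239 (mod 323)
7^256 ≡ 239^2 = 57121 ≡ 273 (mod 323)
322 = 256 + 64 + 2 in binary powers of 2.
So 7^322 ≡ 273 · 273 · 49 ≡ 83 (mod 323).
Since 83 ≠ 1, base 7 is a Fermat witness: 323 is composite.

83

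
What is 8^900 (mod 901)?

8^1 ≡ 8 (mod 901)
8^2 ≡ 8^2 = 64 ≡ 64 (mod 901)
8^4 ≡ 64^2 = 4096 ≡ 492 (mod 901)
8^8 ≡ 492^2 = 242064 ≡ 596 (mod 901)
8^16 ≡ 596^2 = 355216 ≡ 222 (mod 901)
8^32 ≡ 222^2 = 49284 ≡ 630 (mod 901)
8^64 ≡ 630^2 = 396900 ≡ 460 (mod 901)
8^128 ≡ 460^2 = 211600 ≡ 766 (mod 901)
8^256 ≡ 766^2 = 586756 ≡ 205 (mod 901)
8^512 ≡ 205^2 = 42025 ≡ 579 (mod 901)
900 = 512 + 256 + 128 + 4 in binary powers of 2.
So 8^900 ≡ 579 · 205 · 766 · 492 ≡ 169 (mod 901).
Since 169 ≠ 1, base 8 is a Fermat witness: 901 is composite.

169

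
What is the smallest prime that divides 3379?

31

3379 is odd.
Digit sum 22, not divisible by 3.
Ends in 9: not divisible by 5.
7: 3379 = 7·482 + 5
11: 3379 = 11·307 + 2
13: 3379 = 13·259 + 12
17: 3379 = 17·198 + 13
19: 3379 = 19·177 + 16
23: 3379 = 23·146 + 21
29: 3379 = 29·116 + 15
31: 3379 = 31·109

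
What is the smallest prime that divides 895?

5

895 is odd.
Digit sum 22, not divisible by 3.
Ends in 5: divisible by 5.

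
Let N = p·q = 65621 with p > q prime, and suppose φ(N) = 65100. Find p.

φ(n) = (p−1)(q−1) = n − (p+q) + 1, so p + q = 65621 − 65100 + 1 = 522.
p and q are the roots of t² − 522t + 65621 = 0.
Discriminant: 522² − 4·65621 = 272484 − 262484 = 10000; √10000 = 100.
q = (522 − 100)/2 = 211, p = (522 + 100)/2 = 311.
Check: 211 · 311 = 65621.

311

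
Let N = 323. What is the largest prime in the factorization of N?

323 = 17 · 19
19 is prime.
So 323 = 17 · 19; the largest prime factor is 19.

19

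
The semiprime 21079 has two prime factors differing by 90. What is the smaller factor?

Since p = q + 90, we have 21079 = q(q + 90), so q² + 90q − 21079 = 0.
Discriminant: 90² + 4·21079 = 8100 + 84316 = 92416; √92416 = 304.
q = (−90 + 304)/2 = 107, and p = q + 90 = 197.
Check: 107 · 197 = 21079.

107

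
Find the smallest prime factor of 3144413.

3144413 is odd.
Digit sum 20, not divisible by 3.
Ends in 3: not divisible by 5.
7: 3144413 = 7·449201 + 6
11: 3144413 = 11·285855 + 8
13: 3144413 = 13·241877 + 12
17: 3144413 = 17·184965 + 8
19: 3144413 = 19·165495 + 8
23: 3144413 = 23·136713 + 14
29: 3144413 = 29·108428 + 1
31: 3144413 = 31·101432 + 21
37: 3144413 = 37·84984 + 5
41: 3144413 = 41·76693

41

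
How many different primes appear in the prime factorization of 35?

35 = 5 · 7
35 = 5 · 7, which has 2 distinct prime factors.

2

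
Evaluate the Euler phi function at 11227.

Factor: 11227 = 103 · 109.
φ(11227) = (103−1) · (109−1) = 102 · 108 = 11016.

11016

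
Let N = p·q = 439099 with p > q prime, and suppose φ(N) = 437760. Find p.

769

φ(n) = (p−1)(q−1) = n − (p+q) + 1, so p + q = 439099 − 437760 + 1 = 1340.
p and q are the roots of t² − 1340t + 439099 = 0.
Discriminant: 1340² − 4·439099 = 1795600 − 1756396 = 39204; √39204 = 198.
q = (1340 − 198)/2 = 571, p = (1340 + 198)/2 = 769.
Check: 571 · 769 = 439099.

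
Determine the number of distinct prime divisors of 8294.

4

8294 = 2 · 4147
4147 = 11 · 377
377 = 13 · 29
8294 = 2 · 11 · 13 · 29, which has 4 distinct prime factors.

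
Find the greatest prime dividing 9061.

41

9061 = 13 · 697
697 = 17 · 41
41 is prime.
So 9061 = 13 · 17 · 41; the largest prime factor is 41.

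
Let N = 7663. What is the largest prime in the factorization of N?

7663 = 79 · 97
97 is prime.
So 7663 = 79 · 97; the largest prime factor is 97.

97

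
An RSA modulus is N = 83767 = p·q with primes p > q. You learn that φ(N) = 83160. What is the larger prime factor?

φ(n) = (p−1)(q−1) = n − (p+q) + 1, so p + q = 83767 − 83160 + 1 = 608.
p and q are the roots of t² − 608t + 83767 = 0.
Discriminant: 608² − 4·83767 = 369664 − 335068 = 34596; √34596 = 186.
q = (608 − 186)/2 = 211, p = (608 + 186)/2 = 397.
Check: 211 · 397 = 83767.

397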